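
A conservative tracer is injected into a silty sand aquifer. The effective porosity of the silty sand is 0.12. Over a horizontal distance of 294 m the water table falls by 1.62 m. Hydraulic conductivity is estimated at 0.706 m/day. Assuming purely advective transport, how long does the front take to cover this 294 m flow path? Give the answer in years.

24.8

Hydraulic gradient i = Δh / L = 1.62 / 294 = 0.005510.
Darcy flux q = K · i = 0.7060 × 0.005510 = 0.003890 m/day.
Seepage velocity v = q / n_e = 0.003890 / 0.12 = 0.03242 m/day.
Travel time t = L / v = 294 / 0.03242 = 9069 days = 24.83 years.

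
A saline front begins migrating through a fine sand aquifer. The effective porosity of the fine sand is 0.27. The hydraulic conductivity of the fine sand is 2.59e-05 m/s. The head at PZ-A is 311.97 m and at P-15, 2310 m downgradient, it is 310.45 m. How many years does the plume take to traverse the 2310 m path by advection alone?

Convert K: 2.59e-05 m/s × 86400 = 2.238 m/day.
Hydraulic gradient i = (311.97 − 310.45) / 2310 = 1.52 / 2310 = 0.0006580.
Darcy flux q = K · i = 2.238 × 0.0006580 = 0.001472 m/day.
Seepage velocity v = q / n_e = 0.001472 / 0.27 = 0.005454 m/day.
Travel time t = L / v = 2310 / 0.005454 = 4.236e+05 days = 1160 years.

1160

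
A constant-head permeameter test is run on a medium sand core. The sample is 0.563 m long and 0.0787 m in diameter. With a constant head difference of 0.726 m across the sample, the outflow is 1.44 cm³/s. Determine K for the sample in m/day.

Cross-sectional area A = π·(d/2)² = π × (0.0787/2)² = 0.004865 m².
Convert discharge: 1.44 cm³/s = 1.440e-06 m³/s.
Darcy's law rearranged: K = Q·L / (A·Δh) = 1.440e-06 × 0.563 / (0.004865 × 0.726) = 0.0002296 m/s = 19.83 m/day.

19.8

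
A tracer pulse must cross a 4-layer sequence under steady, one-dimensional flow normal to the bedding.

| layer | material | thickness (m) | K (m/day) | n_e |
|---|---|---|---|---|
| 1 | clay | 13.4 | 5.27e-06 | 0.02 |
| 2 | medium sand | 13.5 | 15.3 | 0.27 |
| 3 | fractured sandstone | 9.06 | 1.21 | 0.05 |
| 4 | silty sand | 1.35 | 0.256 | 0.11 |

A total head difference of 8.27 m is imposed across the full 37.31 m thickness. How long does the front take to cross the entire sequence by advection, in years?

With flow normal to the layers, continuity requires the same specific discharge q through every layer.
Σ(b_i/K_i) = 13.4/5.27e-06 + 13.5/15.3 + 9.06/1.21 + 1.35/0.256 = 2.543e+06 d.
q = Δh / Σ(b_i/K_i) = 8.27 / 2.543e+06 = 3.252e-06 m/day.
In each layer the seepage velocity is v_i = q/n_i, so the layer transit time is t_i = b_i·n_i / q:
  layer 1 (clay): t_1 = 13.4 × 0.02 / 3.252e-06 = 82400 d
  layer 2 (medium sand): t_2 = 13.5 × 0.27 / 3.252e-06 = 1.121e+06 d
  layer 3 (fractured sandstone): t_3 = 9.06 × 0.05 / 3.252e-06 = 1.393e+05 d
  layer 4 (silty sand): t_4 = 1.35 × 0.11 / 3.252e-06 = 45658 d
Total t = Σ t_i = 1.388e+06 days = 3800 years.

3800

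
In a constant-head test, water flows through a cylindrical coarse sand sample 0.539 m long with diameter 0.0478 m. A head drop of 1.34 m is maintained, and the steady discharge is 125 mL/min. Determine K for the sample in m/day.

Cross-sectional area A = π·(d/2)² = π × (0.0478/2)² = 0.001795 m².
Convert discharge: 125 mL/min = 2.083e-06 m³/s.
Darcy's law rearranged: K = Q·L / (A·Δh) = 2.083e-06 × 0.539 / (0.001795 × 1.34) = 0.0004670 m/s = 40.35 m/day.

40.3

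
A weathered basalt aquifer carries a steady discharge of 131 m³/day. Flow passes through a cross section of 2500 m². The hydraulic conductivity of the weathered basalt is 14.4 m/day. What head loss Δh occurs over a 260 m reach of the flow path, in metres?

From Q = K·A·i, i = Q / (K·A) = 131 / (14.40 × 2500) = 0.003639.
Head loss Δh = i · L = 0.003639 × 260 = 0.9461 m.

0.946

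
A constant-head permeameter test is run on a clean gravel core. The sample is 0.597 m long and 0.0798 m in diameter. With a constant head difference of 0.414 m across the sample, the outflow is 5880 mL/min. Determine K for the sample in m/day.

2440

Cross-sectional area A = π·(d/2)² = π × (0.0798/2)² = 0.005001 m².
Convert discharge: 5880 mL/min = 9.800e-05 m³/s.
Darcy's law rearranged: K = Q·L / (A·Δh) = 9.800e-05 × 0.597 / (0.005001 × 0.414) = 0.02826 m/s = 2441 m/day.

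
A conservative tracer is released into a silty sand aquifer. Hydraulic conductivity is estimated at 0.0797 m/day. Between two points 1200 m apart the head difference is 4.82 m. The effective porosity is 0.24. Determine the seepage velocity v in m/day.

Hydraulic gradient i = Δh / L = 4.82 / 1200 = 0.004017.
Darcy flux q = K · i = 0.07970 × 0.004017 = 0.0003201 m/day.
Seepage velocity v = q / n_e = 0.0003201 / 0.24 = 0.001334 m/day.

0.00133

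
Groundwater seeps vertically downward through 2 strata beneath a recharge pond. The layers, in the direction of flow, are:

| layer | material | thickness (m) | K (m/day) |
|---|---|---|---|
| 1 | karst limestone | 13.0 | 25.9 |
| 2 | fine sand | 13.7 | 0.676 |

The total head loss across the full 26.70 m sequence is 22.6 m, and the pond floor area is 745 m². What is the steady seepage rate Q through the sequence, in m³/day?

Flow is perpendicular to layering, so the layers act in series and the equivalent K is the thickness-weighted harmonic mean.
Total thickness L = 13.0 + 13.7 = 26.70 m.
Σ(b_i/K_i) = 13.0/25.9 + 13.7/0.676 = 20.77 d.
K_eq = L / Σ(b_i/K_i) = 26.70 / 20.77 = 1.286 m/day.
Q = K_eq · A · (Δh/L) = 1.286 × 745 × (22.6/26.70) = 810.7 m³/day.

811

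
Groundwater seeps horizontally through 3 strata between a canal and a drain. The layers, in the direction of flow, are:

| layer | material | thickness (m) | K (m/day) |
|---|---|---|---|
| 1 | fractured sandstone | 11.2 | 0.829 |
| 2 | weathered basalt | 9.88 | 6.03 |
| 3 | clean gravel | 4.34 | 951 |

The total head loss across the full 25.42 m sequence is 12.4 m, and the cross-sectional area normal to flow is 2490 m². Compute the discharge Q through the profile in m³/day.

2040

Flow is perpendicular to layering, so the layers act in series and the equivalent K is the thickness-weighted harmonic mean.
Total thickness L = 11.2 + 9.88 + 4.34 = 25.42 m.
Σ(b_i/K_i) = 11.2/0.829 + 9.88/6.03 + 4.34/951 = 15.15 d.
K_eq = L / Σ(b_i/K_i) = 25.42 / 15.15 = 1.678 m/day.
Q = K_eq · A · (Δh/L) = 1.678 × 2490 × (12.4/25.42) = 2038 m³/day.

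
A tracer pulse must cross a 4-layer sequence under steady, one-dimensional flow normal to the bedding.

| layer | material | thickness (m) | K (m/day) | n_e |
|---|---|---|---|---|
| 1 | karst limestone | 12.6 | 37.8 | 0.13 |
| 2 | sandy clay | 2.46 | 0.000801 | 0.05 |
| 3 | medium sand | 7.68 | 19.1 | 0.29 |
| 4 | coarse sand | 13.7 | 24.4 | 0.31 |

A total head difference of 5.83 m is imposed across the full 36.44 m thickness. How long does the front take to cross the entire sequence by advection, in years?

With flow normal to the layers, continuity requires the same specific discharge q through every layer.
Σ(b_i/K_i) = 12.6/37.8 + 2.46/0.000801 + 7.68/19.1 + 13.7/24.4 = 3072 d.
q = Δh / Σ(b_i/K_i) = 5.83 / 3072 = 0.001898 m/day.
In each layer the seepage velocity is v_i = q/n_i, so the layer transit time is t_i = b_i·n_i / q:
  layer 1 (karst limestone): t_1 = 12.6 × 0.13 / 0.001898 = 863.2 d
  layer 2 (sandy clay): t_2 = 2.46 × 0.05 / 0.001898 = 64.82 d
  layer 3 (medium sand): t_3 = 7.68 × 0.29 / 0.001898 = 1174 d
  layer 4 (coarse sand): t_4 = 13.7 × 0.31 / 0.001898 = 2238 d
Total t = Σ t_i = 4340 days = 11.88 years.

11.9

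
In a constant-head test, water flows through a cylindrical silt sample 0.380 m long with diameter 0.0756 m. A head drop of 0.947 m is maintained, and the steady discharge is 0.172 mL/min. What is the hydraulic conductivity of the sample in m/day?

Cross-sectional area A = π·(d/2)² = π × (0.0756/2)² = 0.004489 m².
Convert discharge: 0.172 mL/min = 2.867e-09 m³/s.
Darcy's law rearranged: K = Q·L / (A·Δh) = 2.867e-09 × 0.380 / (0.004489 × 0.947) = 2.563e-07 m/s = 0.02214 m/day.

0.0221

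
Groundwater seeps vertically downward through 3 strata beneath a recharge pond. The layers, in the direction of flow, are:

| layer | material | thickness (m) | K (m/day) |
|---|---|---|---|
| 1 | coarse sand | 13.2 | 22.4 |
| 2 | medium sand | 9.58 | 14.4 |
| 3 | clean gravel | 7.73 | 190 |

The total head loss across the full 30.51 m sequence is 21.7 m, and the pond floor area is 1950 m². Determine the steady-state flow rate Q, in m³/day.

32700

Flow is perpendicular to layering, so the layers act in series and the equivalent K is the thickness-weighted harmonic mean.
Total thickness L = 13.2 + 9.58 + 7.73 = 30.51 m.
Σ(b_i/K_i) = 13.2/22.4 + 9.58/14.4 + 7.73/190 = 1.295 d.
K_eq = L / Σ(b_i/K_i) = 30.51 / 1.295 = 23.56 m/day.
Q = K_eq · A · (Δh/L) = 23.56 × 1950 × (21.7/30.51) = 32669 m³/day.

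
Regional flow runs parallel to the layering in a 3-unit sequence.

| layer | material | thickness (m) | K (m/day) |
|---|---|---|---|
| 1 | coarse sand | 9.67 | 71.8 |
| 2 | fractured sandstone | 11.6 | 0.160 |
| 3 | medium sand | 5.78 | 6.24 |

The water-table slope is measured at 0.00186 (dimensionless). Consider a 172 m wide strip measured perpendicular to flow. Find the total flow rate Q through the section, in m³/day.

234

Flow is parallel to layering, so each bed carries its own Darcy discharge and the transmissivities add.
Σ(K_i·b_i) = 71.8×9.67 + 0.160×11.6 + 6.24×5.78 = 732.2 m²/day.
Hydraulic gradient i = 0.00186.
Q = Σ(K_i·b_i) · W · i = 732.2 × 172 × 0.001860 = 234.3 m³/day.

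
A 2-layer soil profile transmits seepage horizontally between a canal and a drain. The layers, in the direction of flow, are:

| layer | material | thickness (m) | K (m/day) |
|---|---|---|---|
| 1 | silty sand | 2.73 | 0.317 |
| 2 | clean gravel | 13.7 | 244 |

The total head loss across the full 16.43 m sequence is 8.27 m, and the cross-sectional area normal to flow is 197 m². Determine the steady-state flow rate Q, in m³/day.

Flow is perpendicular to layering, so the layers act in series and the equivalent K is the thickness-weighted harmonic mean.
Total thickness L = 2.73 + 13.7 = 16.43 m.
Σ(b_i/K_i) = 2.73/0.317 + 13.7/244 = 8.668 d.
K_eq = L / Σ(b_i/K_i) = 16.43 / 8.668 = 1.895 m/day.
Q = K_eq · A · (Δh/L) = 1.895 × 197 × (8.27/16.43) = 188.0 m³/day.

188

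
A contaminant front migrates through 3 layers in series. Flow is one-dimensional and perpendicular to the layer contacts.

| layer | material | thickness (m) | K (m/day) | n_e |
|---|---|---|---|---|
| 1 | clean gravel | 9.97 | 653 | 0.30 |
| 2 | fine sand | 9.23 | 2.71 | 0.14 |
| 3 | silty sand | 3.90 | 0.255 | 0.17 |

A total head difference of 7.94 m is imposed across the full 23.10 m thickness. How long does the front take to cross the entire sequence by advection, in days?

11.7

With flow normal to the layers, continuity requires the same specific discharge q through every layer.
Σ(b_i/K_i) = 9.97/653 + 9.23/2.71 + 3.90/0.255 = 18.72 d.
q = Δh / Σ(b_i/K_i) = 7.94 / 18.72 = 0.4243 m/day.
In each layer the seepage velocity is v_i = q/n_i, so the layer transit time is t_i = b_i·n_i / q:
  layer 1 (clean gravel): t_1 = 9.97 × 0.30 / 0.4243 = 7.050 d
  layer 2 (fine sand): t_2 = 9.23 × 0.14 / 0.4243 = 3.046 d
  layer 3 (silty sand): t_3 = 3.90 × 0.17 / 0.4243 = 1.563 d
Total t = Σ t_i = 11.66 days.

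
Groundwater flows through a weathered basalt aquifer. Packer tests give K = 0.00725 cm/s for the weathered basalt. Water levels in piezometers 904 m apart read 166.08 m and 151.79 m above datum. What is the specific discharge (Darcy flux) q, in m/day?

0.0990

Convert K: 0.00725 cm/s × 864 = 6.264 m/day.
Hydraulic gradient i = (166.08 − 151.79) / 904 = 14.29 / 904 = 0.01581.
Specific discharge q = K · i = 6.264 × 0.01581 = 0.09902 m/day.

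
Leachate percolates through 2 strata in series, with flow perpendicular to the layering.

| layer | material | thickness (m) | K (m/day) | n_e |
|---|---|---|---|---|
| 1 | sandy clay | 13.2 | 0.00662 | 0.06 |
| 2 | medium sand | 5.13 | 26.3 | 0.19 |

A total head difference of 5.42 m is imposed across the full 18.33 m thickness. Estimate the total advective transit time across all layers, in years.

1.78

With flow normal to the layers, continuity requires the same specific discharge q through every layer.
Σ(b_i/K_i) = 13.2/0.00662 + 5.13/26.3 = 1994 d.
q = Δh / Σ(b_i/K_i) = 5.42 / 1994 = 0.002718 m/day.
In each layer the seepage velocity is v_i = q/n_i, so the layer transit time is t_i = b_i·n_i / q:
  layer 1 (sandy clay): t_1 = 13.2 × 0.06 / 0.002718 = 291.4 d
  layer 2 (medium sand): t_2 = 5.13 × 0.19 / 0.002718 = 358.6 d
Total t = Σ t_i = 650.0 days = 1.780 years.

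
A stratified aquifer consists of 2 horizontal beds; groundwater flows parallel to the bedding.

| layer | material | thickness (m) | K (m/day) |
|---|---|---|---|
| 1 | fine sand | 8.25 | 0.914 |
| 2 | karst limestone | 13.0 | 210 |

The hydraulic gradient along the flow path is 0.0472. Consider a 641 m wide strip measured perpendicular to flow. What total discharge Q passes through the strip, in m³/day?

82800

Flow is parallel to layering, so each bed carries its own Darcy discharge and the transmissivities add.
Σ(K_i·b_i) = 0.914×8.25 + 210×13.0 = 2738 m²/day.
Hydraulic gradient i = 0.0472.
Q = Σ(K_i·b_i) · W · i = 2738 × 641 × 0.04720 = 82825 m³/day.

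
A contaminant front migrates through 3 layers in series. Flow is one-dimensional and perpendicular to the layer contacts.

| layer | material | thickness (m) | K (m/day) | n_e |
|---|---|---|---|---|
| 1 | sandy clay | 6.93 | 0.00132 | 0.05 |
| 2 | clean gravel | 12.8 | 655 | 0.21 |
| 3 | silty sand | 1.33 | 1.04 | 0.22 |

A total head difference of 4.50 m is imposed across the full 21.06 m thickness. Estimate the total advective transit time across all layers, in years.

With flow normal to the layers, continuity requires the same specific discharge q through every layer.
Σ(b_i/K_i) = 6.93/0.00132 + 12.8/655 + 1.33/1.04 = 5251 d.
q = Δh / Σ(b_i/K_i) = 4.50 / 5251 = 0.0008569 m/day.
In each layer the seepage velocity is v_i = q/n_i, so the layer transit time is t_i = b_i·n_i / q:
  layer 1 (sandy clay): t_1 = 6.93 × 0.05 / 0.0008569 = 404.3 d
  layer 2 (clean gravel): t_2 = 12.8 × 0.21 / 0.0008569 = 3137 d
  layer 3 (silty sand): t_3 = 1.33 × 0.22 / 0.0008569 = 341.5 d
Total t = Σ t_i = 3883 days = 10.63 years.

10.6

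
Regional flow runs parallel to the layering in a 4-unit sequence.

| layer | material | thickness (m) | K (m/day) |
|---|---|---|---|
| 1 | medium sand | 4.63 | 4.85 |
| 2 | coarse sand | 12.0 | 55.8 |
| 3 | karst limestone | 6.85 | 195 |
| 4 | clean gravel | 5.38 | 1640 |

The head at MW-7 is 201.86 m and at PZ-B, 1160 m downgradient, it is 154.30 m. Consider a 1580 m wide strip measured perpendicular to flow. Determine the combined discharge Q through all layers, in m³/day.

Flow is parallel to layering, so each bed carries its own Darcy discharge and the transmissivities add.
Σ(K_i·b_i) = 4.85×4.63 + 55.8×12.0 + 195×6.85 + 1640×5.38 = 10851 m²/day.
Hydraulic gradient i = (201.86 − 154.30) / 1160 = 47.56 / 1160 = 0.04100.
Q = Σ(K_i·b_i) · W · i = 10851 × 1580 × 0.04100 = 7.029e+05 m³/day.

703000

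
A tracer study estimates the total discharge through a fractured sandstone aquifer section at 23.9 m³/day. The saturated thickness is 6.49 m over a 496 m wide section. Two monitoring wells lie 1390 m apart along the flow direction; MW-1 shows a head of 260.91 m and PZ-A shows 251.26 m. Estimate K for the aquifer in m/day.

Cross-sectional area A = 496 × 6.49 = 3219 m².
Hydraulic gradient i = (260.91 − 251.26) / 1390 = 9.65 / 1390 = 0.006942.
From Q = K·A·i, K = Q / (A·i) = 23.9 / (3219 × 0.006942) = 1.069 m/day.

1.07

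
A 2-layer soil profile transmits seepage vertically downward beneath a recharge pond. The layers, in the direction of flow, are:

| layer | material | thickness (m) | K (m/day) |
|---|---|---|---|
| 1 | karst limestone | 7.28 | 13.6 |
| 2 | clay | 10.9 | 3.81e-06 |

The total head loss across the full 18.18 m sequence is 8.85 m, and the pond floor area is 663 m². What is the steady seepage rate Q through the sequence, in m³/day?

Flow is perpendicular to layering, so the layers act in series and the equivalent K is the thickness-weighted harmonic mean.
Total thickness L = 7.28 + 10.9 = 18.18 m.
Σ(b_i/K_i) = 7.28/13.6 + 10.9/3.81e-06 = 2.861e+06 d.
K_eq = L / Σ(b_i/K_i) = 18.18 / 2.861e+06 = 6.355e-06 m/day.
Q = K_eq · A · (Δh/L) = 6.355e-06 × 663 × (8.85/18.18) = 0.002051 m³/day.

0.00205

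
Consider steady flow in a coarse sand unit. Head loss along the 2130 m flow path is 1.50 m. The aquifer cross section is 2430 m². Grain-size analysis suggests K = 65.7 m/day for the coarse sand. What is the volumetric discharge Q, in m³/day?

112

Hydraulic gradient i = Δh / L = 1.50 / 2130 = 0.0007042.
Darcy's law: Q = K · A · i = 65.70 × 2430 × 0.0007042 = 112.4 m³/day.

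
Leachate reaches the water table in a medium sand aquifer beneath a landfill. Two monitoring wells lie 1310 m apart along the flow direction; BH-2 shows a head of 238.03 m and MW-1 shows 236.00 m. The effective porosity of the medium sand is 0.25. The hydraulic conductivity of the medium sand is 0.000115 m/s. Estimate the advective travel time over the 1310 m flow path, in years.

58.2

Convert K: 0.000115 m/s × 86400 = 9.936 m/day.
Hydraulic gradient i = (238.03 − 236.00) / 1310 = 2.03 / 1310 = 0.001550.
Darcy flux q = K · i = 9.936 × 0.001550 = 0.01540 m/day.
Seepage velocity v = q / n_e = 0.01540 / 0.25 = 0.06159 m/day.
Travel time t = L / v = 1310 / 0.06159 = 21270 days = 58.24 years.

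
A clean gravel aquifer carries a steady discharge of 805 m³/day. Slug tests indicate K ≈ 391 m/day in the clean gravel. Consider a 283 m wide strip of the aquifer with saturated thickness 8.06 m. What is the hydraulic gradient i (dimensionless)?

0.000903

Cross-sectional area A = 283 × 8.06 = 2281 m².
From Q = K·A·i, i = Q / (K·A) = 805 / (391.0 × 2281) = 0.0009026.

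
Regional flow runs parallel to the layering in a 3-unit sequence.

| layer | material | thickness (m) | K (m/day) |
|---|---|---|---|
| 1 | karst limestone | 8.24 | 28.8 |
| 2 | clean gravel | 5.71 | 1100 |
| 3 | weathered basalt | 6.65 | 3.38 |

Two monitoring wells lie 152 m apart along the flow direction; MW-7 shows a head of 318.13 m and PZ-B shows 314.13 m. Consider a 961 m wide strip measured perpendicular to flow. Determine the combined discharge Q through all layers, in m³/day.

Flow is parallel to layering, so each bed carries its own Darcy discharge and the transmissivities add.
Σ(K_i·b_i) = 28.8×8.24 + 1100×5.71 + 3.38×6.65 = 6541 m²/day.
Hydraulic gradient i = (318.13 − 314.13) / 152 = 4 / 152 = 0.02632.
Q = Σ(K_i·b_i) · W · i = 6541 × 961 × 0.02632 = 1.654e+05 m³/day.

165000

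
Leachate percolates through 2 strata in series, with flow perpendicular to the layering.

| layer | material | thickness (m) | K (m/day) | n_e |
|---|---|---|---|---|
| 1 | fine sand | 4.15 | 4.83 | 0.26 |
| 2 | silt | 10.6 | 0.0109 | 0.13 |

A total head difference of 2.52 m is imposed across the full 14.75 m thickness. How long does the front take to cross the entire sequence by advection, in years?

With flow normal to the layers, continuity requires the same specific discharge q through every layer.
Σ(b_i/K_i) = 4.15/4.83 + 10.6/0.0109 = 973.3 d.
q = Δh / Σ(b_i/K_i) = 2.52 / 973.3 = 0.002589 m/day.
In each layer the seepage velocity is v_i = q/n_i, so the layer transit time is t_i = b_i·n_i / q:
  layer 1 (fine sand): t_1 = 4.15 × 0.26 / 0.002589 = 416.8 d
  layer 2 (silt): t_2 = 10.6 × 0.13 / 0.002589 = 532.2 d
Total t = Σ t_i = 949.0 days = 2.598 years.

2.60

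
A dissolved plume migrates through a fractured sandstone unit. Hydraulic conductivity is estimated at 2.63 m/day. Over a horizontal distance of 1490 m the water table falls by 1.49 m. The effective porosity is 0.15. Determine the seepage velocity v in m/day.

Hydraulic gradient i = Δh / L = 1.49 / 1490 = 0.001000.
Darcy flux q = K · i = 2.630 × 0.001000 = 0.002630 m/day.
Seepage velocity v = q / n_e = 0.002630 / 0.15 = 0.01753 m/day.

0.0175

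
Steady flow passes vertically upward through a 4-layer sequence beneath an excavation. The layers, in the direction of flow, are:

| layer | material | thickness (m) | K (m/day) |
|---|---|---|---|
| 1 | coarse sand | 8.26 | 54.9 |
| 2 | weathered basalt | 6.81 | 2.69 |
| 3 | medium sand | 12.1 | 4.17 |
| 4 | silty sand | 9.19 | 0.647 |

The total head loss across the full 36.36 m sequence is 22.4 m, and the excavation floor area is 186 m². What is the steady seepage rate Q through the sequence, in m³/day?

Flow is perpendicular to layering, so the layers act in series and the equivalent K is the thickness-weighted harmonic mean.
Total thickness L = 8.26 + 6.81 + 12.1 + 9.19 = 36.36 m.
Σ(b_i/K_i) = 8.26/54.9 + 6.81/2.69 + 12.1/4.17 + 9.19/0.647 = 19.79 d.
K_eq = L / Σ(b_i/K_i) = 36.36 / 19.79 = 1.838 m/day.
Q = K_eq · A · (Δh/L) = 1.838 × 186 × (22.4/36.36) = 210.6 m³/day.

211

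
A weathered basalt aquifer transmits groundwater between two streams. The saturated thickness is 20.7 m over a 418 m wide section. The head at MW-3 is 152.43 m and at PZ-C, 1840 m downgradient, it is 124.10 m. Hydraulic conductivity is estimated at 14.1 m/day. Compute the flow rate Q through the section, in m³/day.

1880

Cross-sectional area A = 418 × 20.7 = 8653 m².
Hydraulic gradient i = (152.43 − 124.10) / 1840 = 28.33 / 1840 = 0.01540.
Darcy's law: Q = K · A · i = 14.10 × 8653 × 0.01540 = 1878 m³/day.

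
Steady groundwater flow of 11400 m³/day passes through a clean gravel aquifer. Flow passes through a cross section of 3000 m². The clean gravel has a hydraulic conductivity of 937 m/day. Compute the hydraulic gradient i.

0.00406

From Q = K·A·i, i = Q / (K·A) = 11400 / (937.0 × 3000) = 0.004055.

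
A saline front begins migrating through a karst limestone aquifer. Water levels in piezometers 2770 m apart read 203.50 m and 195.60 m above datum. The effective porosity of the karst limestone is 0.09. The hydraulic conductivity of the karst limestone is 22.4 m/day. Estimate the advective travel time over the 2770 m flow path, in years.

10.7

Hydraulic gradient i = (203.50 − 195.60) / 2770 = 7.9 / 2770 = 0.002852.
Darcy flux q = K · i = 22.40 × 0.002852 = 0.06388 m/day.
Seepage velocity v = q / n_e = 0.06388 / 0.09 = 0.7098 m/day.
Travel time t = L / v = 2770 / 0.7098 = 3902 days = 10.68 years.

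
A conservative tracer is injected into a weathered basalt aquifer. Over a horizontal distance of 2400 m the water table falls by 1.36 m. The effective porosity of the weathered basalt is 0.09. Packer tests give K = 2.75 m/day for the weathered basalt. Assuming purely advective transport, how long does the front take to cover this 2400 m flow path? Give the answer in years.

379

Hydraulic gradient i = Δh / L = 1.36 / 2400 = 0.0005667.
Darcy flux q = K · i = 2.750 × 0.0005667 = 0.001558 m/day.
Seepage velocity v = q / n_e = 0.001558 / 0.09 = 0.01731 m/day.
Travel time t = L / v = 2400 / 0.01731 = 1.386e+05 days = 379.5 years.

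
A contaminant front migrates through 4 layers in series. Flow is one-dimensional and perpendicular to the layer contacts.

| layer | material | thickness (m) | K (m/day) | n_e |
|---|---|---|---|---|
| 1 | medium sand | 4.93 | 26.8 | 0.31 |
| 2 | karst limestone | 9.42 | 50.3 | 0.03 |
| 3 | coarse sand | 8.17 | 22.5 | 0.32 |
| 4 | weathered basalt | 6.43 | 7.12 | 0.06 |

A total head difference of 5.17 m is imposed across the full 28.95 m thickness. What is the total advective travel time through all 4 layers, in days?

1.52

With flow normal to the layers, continuity requires the same specific discharge q through every layer.
Σ(b_i/K_i) = 4.93/26.8 + 9.42/50.3 + 8.17/22.5 + 6.43/7.12 = 1.637 d.
q = Δh / Σ(b_i/K_i) = 5.17 / 1.637 = 3.157 m/day.
In each layer the seepage velocity is v_i = q/n_i, so the layer transit time is t_i = b_i·n_i / q:
  layer 1 (medium sand): t_1 = 4.93 × 0.31 / 3.157 = 0.4840 d
  layer 2 (karst limestone): t_2 = 9.42 × 0.03 / 3.157 = 0.08950 d
  layer 3 (coarse sand): t_3 = 8.17 × 0.32 / 3.157 = 0.8280 d
  layer 4 (weathered basalt): t_4 = 6.43 × 0.06 / 3.157 = 0.1222 d
Total t = Σ t_i = 1.524 days.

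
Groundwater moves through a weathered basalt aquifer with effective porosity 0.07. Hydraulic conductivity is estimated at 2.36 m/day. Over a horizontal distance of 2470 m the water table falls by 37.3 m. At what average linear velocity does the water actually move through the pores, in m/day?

Hydraulic gradient i = Δh / L = 37.3 / 2470 = 0.01510.
Darcy flux q = K · i = 2.360 × 0.01510 = 0.03564 m/day.
Seepage velocity v = q / n_e = 0.03564 / 0.07 = 0.5091 m/day.

0.509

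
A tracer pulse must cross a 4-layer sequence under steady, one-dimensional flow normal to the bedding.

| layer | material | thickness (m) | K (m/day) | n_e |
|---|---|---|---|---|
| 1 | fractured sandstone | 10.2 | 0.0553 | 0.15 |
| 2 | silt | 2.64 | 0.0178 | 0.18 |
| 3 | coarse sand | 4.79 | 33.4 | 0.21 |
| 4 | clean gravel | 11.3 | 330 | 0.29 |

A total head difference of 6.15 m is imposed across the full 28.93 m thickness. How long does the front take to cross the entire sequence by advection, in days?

With flow normal to the layers, continuity requires the same specific discharge q through every layer.
Σ(b_i/K_i) = 10.2/0.0553 + 2.64/0.0178 + 4.79/33.4 + 11.3/330 = 332.9 d.
q = Δh / Σ(b_i/K_i) = 6.15 / 332.9 = 0.01847 m/day.
In each layer the seepage velocity is v_i = q/n_i, so the layer transit time is t_i = b_i·n_i / q:
  layer 1 (fractured sandstone): t_1 = 10.2 × 0.15 / 0.01847 = 82.83 d
  layer 2 (silt): t_2 = 2.64 × 0.18 / 0.01847 = 25.73 d
  layer 3 (coarse sand): t_3 = 4.79 × 0.21 / 0.01847 = 54.46 d
  layer 4 (clean gravel): t_4 = 11.3 × 0.29 / 0.01847 = 177.4 d
Total t = Σ t_i = 340.4 days.

340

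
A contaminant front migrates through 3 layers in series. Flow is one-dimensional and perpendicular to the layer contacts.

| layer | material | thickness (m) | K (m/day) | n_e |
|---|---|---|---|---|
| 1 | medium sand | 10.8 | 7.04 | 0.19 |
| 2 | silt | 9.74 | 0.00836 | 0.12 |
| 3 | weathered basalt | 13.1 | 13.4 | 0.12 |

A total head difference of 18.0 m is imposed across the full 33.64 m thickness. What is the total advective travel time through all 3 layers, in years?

0.851

With flow normal to the layers, continuity requires the same specific discharge q through every layer.
Σ(b_i/K_i) = 10.8/7.04 + 9.74/0.00836 + 13.1/13.4 = 1168 d.
q = Δh / Σ(b_i/K_i) = 18.0 / 1168 = 0.01542 m/day.
In each layer the seepage velocity is v_i = q/n_i, so the layer transit time is t_i = b_i·n_i / q:
  layer 1 (medium sand): t_1 = 10.8 × 0.19 / 0.01542 = 133.1 d
  layer 2 (silt): t_2 = 9.74 × 0.12 / 0.01542 = 75.82 d
  layer 3 (weathered basalt): t_3 = 13.1 × 0.12 / 0.01542 = 102.0 d
Total t = Σ t_i = 310.9 days = 0.8512 years.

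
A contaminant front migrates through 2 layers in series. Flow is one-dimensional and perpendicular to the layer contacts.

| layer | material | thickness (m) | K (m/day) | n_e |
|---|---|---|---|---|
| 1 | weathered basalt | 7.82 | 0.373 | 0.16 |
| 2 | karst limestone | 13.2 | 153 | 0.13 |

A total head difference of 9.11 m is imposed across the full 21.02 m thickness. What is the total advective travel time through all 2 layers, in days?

With flow normal to the layers, continuity requires the same specific discharge q through every layer.
Σ(b_i/K_i) = 7.82/0.373 + 13.2/153 = 21.05 d.
q = Δh / Σ(b_i/K_i) = 9.11 / 21.05 = 0.4327 m/day.
In each layer the seepage velocity is v_i = q/n_i, so the layer transit time is t_i = b_i·n_i / q:
  layer 1 (weathered basalt): t_1 = 7.82 × 0.16 / 0.4327 = 2.891 d
  layer 2 (karst limestone): t_2 = 13.2 × 0.13 / 0.4327 = 3.965 d
Total t = Σ t_i = 6.857 days.

6.86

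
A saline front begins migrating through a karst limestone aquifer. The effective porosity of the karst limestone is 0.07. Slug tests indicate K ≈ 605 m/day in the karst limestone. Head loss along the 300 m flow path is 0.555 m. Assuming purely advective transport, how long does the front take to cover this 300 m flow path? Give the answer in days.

18.8

Hydraulic gradient i = Δh / L = 0.555 / 300 = 0.001850.
Darcy flux q = K · i = 605.0 × 0.001850 = 1.119 m/day.
Seepage velocity v = q / n_e = 1.119 / 0.07 = 15.99 m/day.
Travel time t = L / v = 300 / 15.99 = 18.76 days.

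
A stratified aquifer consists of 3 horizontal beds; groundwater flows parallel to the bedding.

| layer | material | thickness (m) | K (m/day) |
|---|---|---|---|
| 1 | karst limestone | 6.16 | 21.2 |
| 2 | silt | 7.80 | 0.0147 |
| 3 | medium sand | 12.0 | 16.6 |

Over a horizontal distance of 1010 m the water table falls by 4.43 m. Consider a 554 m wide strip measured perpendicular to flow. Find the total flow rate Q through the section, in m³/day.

Flow is parallel to layering, so each bed carries its own Darcy discharge and the transmissivities add.
Σ(K_i·b_i) = 21.2×6.16 + 0.0147×7.80 + 16.6×12.0 = 329.9 m²/day.
Hydraulic gradient i = Δh / L = 4.43 / 1010 = 0.004386.
Q = Σ(K_i·b_i) · W · i = 329.9 × 554 × 0.004386 = 801.6 m³/day.

802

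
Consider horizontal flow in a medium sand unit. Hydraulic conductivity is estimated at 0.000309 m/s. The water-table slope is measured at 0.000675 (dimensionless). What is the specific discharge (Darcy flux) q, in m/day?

0.0180

Convert K: 0.000309 m/s × 86400 = 26.70 m/day.
Hydraulic gradient i = 0.000675.
Specific discharge q = K · i = 26.70 × 0.0006750 = 0.01802 m/day.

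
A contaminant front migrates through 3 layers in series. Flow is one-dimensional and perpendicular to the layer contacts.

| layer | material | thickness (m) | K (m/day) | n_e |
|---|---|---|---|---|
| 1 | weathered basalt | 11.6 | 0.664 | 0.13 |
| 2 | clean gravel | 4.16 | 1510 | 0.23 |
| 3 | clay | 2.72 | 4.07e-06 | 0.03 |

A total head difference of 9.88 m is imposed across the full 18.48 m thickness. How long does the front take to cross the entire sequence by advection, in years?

With flow normal to the layers, continuity requires the same specific discharge q through every layer.
Σ(b_i/K_i) = 11.6/0.664 + 4.16/1510 + 2.72/4.07e-06 = 6.683e+05 d.
q = Δh / Σ(b_i/K_i) = 9.88 / 6.683e+05 = 1.478e-05 m/day.
In each layer the seepage velocity is v_i = q/n_i, so the layer transit time is t_i = b_i·n_i / q:
  layer 1 (weathered basalt): t_1 = 11.6 × 0.13 / 1.478e-05 = 1.020e+05 d
  layer 2 (clean gravel): t_2 = 4.16 × 0.23 / 1.478e-05 = 64722 d
  layer 3 (clay): t_3 = 2.72 × 0.03 / 1.478e-05 = 5520 d
Total t = Σ t_i = 1.722e+05 days = 471.6 years.

472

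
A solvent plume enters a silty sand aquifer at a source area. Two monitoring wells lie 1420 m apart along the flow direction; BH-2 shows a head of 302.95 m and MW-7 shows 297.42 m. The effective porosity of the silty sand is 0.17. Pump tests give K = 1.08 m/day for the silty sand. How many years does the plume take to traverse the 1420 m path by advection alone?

157

Hydraulic gradient i = (302.95 − 297.42) / 1420 = 5.53 / 1420 = 0.003894.
Darcy flux q = K · i = 1.080 × 0.003894 = 0.004206 m/day.
Seepage velocity v = q / n_e = 0.004206 / 0.17 = 0.02474 m/day.
Travel time t = L / v = 1420 / 0.02474 = 57395 days = 157.1 years.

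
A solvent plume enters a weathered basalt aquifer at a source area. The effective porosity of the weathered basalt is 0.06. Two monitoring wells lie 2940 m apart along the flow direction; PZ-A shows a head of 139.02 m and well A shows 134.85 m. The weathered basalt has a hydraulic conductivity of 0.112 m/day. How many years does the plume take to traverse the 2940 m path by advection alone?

3040

Hydraulic gradient i = (139.02 − 134.85) / 2940 = 4.17 / 2940 = 0.001418.
Darcy flux q = K · i = 0.1120 × 0.001418 = 0.0001589 m/day.
Seepage velocity v = q / n_e = 0.0001589 / 0.06 = 0.002648 m/day.
Travel time t = L / v = 2940 / 0.002648 = 1.110e+06 days = 3040 years.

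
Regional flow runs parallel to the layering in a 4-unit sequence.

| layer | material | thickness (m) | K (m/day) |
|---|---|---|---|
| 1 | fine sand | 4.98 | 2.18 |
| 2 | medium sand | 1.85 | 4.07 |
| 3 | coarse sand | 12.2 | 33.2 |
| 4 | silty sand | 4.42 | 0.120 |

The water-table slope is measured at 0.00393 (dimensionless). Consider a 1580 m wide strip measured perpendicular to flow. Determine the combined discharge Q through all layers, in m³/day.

2630

Flow is parallel to layering, so each bed carries its own Darcy discharge and the transmissivities add.
Σ(K_i·b_i) = 2.18×4.98 + 4.07×1.85 + 33.2×12.2 + 0.120×4.42 = 424.0 m²/day.
Hydraulic gradient i = 0.00393.
Q = Σ(K_i·b_i) · W · i = 424.0 × 1580 × 0.003930 = 2633 m³/day.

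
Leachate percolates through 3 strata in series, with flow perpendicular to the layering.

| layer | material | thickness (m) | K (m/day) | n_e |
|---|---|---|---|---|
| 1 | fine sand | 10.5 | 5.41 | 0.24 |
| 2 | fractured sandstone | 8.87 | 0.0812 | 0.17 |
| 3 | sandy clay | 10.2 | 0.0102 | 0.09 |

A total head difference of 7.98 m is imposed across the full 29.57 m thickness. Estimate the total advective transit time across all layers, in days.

689

With flow normal to the layers, continuity requires the same specific discharge q through every layer.
Σ(b_i/K_i) = 10.5/5.41 + 8.87/0.0812 + 10.2/0.0102 = 1111 d.
q = Δh / Σ(b_i/K_i) = 7.98 / 1111 = 0.007182 m/day.
In each layer the seepage velocity is v_i = q/n_i, so the layer transit time is t_i = b_i·n_i / q:
  layer 1 (fine sand): t_1 = 10.5 × 0.24 / 0.007182 = 350.9 d
  layer 2 (fractured sandstone): t_2 = 8.87 × 0.17 / 0.007182 = 210.0 d
  layer 3 (sandy clay): t_3 = 10.2 × 0.09 / 0.007182 = 127.8 d
Total t = Σ t_i = 688.7 days.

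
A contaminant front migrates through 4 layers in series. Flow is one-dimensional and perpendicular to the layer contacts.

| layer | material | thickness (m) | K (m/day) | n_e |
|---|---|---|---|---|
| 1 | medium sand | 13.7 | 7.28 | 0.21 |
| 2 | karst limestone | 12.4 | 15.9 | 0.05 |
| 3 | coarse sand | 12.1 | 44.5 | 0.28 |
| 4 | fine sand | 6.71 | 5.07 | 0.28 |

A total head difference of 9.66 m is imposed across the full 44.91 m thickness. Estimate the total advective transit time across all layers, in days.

With flow normal to the layers, continuity requires the same specific discharge q through every layer.
Σ(b_i/K_i) = 13.7/7.28 + 12.4/15.9 + 12.1/44.5 + 6.71/5.07 = 4.257 d.
q = Δh / Σ(b_i/K_i) = 9.66 / 4.257 = 2.269 m/day.
In each layer the seepage velocity is v_i = q/n_i, so the layer transit time is t_i = b_i·n_i / q:
  layer 1 (medium sand): t_1 = 13.7 × 0.21 / 2.269 = 1.268 d
  layer 2 (karst limestone): t_2 = 12.4 × 0.05 / 2.269 = 0.2732 d
  layer 3 (coarse sand): t_3 = 12.1 × 0.28 / 2.269 = 1.493 d
  layer 4 (fine sand): t_4 = 6.71 × 0.28 / 2.269 = 0.8280 d
Total t = Σ t_i = 3.862 days.

3.86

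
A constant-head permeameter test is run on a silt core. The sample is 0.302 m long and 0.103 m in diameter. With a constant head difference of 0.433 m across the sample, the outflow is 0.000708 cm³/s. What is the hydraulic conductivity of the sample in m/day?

0.00512

Cross-sectional area A = π·(d/2)² = π × (0.103/2)² = 0.008332 m².
Convert discharge: 0.000708 cm³/s = 7.080e-10 m³/s.
Darcy's law rearranged: K = Q·L / (A·Δh) = 7.080e-10 × 0.302 / (0.008332 × 0.433) = 5.926e-08 m/s = 0.005120 m/day.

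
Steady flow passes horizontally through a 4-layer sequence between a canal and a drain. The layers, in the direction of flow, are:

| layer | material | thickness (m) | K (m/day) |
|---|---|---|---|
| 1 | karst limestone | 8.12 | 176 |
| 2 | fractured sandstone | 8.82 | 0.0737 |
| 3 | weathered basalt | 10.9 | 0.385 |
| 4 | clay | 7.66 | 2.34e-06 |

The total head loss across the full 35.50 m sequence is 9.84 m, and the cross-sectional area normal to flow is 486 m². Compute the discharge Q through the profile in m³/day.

0.00146

Flow is perpendicular to layering, so the layers act in series and the equivalent K is the thickness-weighted harmonic mean.
Total thickness L = 8.12 + 8.82 + 10.9 + 7.66 = 35.50 m.
Σ(b_i/K_i) = 8.12/176 + 8.82/0.0737 + 10.9/0.385 + 7.66/2.34e-06 = 3.274e+06 d.
K_eq = L / Σ(b_i/K_i) = 35.50 / 3.274e+06 = 1.084e-05 m/day.
Q = K_eq · A · (Δh/L) = 1.084e-05 × 486 × (9.84/35.50) = 0.001461 m³/day.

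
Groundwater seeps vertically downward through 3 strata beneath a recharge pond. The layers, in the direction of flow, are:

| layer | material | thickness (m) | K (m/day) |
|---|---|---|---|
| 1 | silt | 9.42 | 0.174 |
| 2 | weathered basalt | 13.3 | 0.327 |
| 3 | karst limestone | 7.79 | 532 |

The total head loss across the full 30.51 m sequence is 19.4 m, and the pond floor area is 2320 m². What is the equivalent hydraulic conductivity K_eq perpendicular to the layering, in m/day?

Flow is perpendicular to layering, so the layers act in series and the equivalent K is the thickness-weighted harmonic mean.
Total thickness L = 9.42 + 13.3 + 7.79 = 30.51 m.
Σ(b_i/K_i) = 9.42/0.174 + 13.3/0.327 + 7.79/532 = 94.83 d.
K_eq = L / Σ(b_i/K_i) = 30.51 / 94.83 = 0.3217 m/day.

0.322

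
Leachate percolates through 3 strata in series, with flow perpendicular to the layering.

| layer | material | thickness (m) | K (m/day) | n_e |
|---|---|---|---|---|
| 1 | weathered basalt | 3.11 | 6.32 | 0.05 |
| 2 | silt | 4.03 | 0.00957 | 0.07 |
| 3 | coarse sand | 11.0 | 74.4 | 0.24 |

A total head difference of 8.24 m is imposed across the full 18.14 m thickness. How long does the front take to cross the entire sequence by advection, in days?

With flow normal to the layers, continuity requires the same specific discharge q through every layer.
Σ(b_i/K_i) = 3.11/6.32 + 4.03/0.00957 + 11.0/74.4 = 421.7 d.
q = Δh / Σ(b_i/K_i) = 8.24 / 421.7 = 0.01954 m/day.
In each layer the seepage velocity is v_i = q/n_i, so the layer transit time is t_i = b_i·n_i / q:
  layer 1 (weathered basalt): t_1 = 3.11 × 0.05 / 0.01954 = 7.959 d
  layer 2 (silt): t_2 = 4.03 × 0.07 / 0.01954 = 14.44 d
  layer 3 (coarse sand): t_3 = 11.0 × 0.24 / 0.01954 = 135.1 d
Total t = Σ t_i = 157.5 days.

158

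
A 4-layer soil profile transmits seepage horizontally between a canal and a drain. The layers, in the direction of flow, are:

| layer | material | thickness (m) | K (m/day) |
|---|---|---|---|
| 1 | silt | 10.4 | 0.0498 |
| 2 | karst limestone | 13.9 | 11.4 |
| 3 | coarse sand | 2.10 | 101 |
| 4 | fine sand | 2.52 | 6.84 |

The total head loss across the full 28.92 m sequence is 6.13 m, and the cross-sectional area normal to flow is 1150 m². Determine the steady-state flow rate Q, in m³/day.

Flow is perpendicular to layering, so the layers act in series and the equivalent K is the thickness-weighted harmonic mean.
Total thickness L = 10.4 + 13.9 + 2.10 + 2.52 = 28.92 m.
Σ(b_i/K_i) = 10.4/0.0498 + 13.9/11.4 + 2.10/101 + 2.52/6.84 = 210.4 d.
K_eq = L / Σ(b_i/K_i) = 28.92 / 210.4 = 0.1374 m/day.
Q = K_eq · A · (Δh/L) = 0.1374 × 1150 × (6.13/28.92) = 33.50 m³/day.

33.5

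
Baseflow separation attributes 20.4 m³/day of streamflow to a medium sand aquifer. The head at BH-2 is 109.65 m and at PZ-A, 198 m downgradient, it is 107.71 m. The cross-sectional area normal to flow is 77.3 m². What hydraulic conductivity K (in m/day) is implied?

Hydraulic gradient i = (109.65 − 107.71) / 198 = 1.94 / 198 = 0.009798.
From Q = K·A·i, K = Q / (A·i) = 20.4 / (77.30 × 0.009798) = 26.93 m/day.

26.9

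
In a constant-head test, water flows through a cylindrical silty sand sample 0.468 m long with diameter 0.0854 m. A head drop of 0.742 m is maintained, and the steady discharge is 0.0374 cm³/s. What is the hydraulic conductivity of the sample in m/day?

0.356

Cross-sectional area A = π·(d/2)² = π × (0.0854/2)² = 0.005728 m².
Convert discharge: 0.0374 cm³/s = 3.740e-08 m³/s.
Darcy's law rearranged: K = Q·L / (A·Δh) = 3.740e-08 × 0.468 / (0.005728 × 0.742) = 4.118e-06 m/s = 0.3558 m/day.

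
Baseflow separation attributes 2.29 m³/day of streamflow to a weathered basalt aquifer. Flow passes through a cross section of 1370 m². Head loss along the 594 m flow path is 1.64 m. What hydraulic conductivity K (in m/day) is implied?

Hydraulic gradient i = Δh / L = 1.64 / 594 = 0.002761.
From Q = K·A·i, K = Q / (A·i) = 2.29 / (1370 × 0.002761) = 0.6054 m/day.

0.605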